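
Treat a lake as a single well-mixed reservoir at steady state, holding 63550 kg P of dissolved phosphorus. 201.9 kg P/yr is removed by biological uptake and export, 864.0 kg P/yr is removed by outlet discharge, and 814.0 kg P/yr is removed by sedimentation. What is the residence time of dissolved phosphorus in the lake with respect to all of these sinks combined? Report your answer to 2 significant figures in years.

34 yr

Total removal flux = 201.9 + 864.0 + 814.0 = 1879.9 kg P/yr.
τ = M / ΣF_out = 63550 / 1879.9 = 33.80 yr.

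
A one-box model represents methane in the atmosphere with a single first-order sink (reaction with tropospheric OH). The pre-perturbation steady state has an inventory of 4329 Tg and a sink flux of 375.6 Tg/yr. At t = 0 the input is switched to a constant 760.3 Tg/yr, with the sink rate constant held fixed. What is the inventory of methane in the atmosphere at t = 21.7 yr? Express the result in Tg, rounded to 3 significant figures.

8090 Tg

The sink rate constant is k = F₀/M₀ = 375.6/4329 = 0.08676 yr⁻¹.
Solving dM/dt = F₁ − kM with M(0) = M₀ gives M(t) = F₁/k + (M₀ − F₁/k)·e^(−kt).
F₁/k = 760.3/0.08676 = 8762.9 Tg; kt = 0.08676 × 21.7 = 1.883, e^(−kt) = 0.1522.
M(21.7) = 8762.9 + (4329 − 8762.9) × 0.1522 = 8762.9 − 674.7 = 8088.2 Tg.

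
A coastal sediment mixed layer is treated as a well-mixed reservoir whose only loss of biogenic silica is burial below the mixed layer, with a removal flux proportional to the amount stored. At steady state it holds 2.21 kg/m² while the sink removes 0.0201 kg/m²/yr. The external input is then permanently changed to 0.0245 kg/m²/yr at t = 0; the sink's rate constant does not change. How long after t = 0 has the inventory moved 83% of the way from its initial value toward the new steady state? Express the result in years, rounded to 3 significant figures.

τ = M₀/F₀ = 2.21/0.0201 = 110.0 yr.
The remaining gap fraction is e^(−t/τ); 83% covered ⇒ e^(−t/τ) = 0.170.
t = −τ ln(0.170) = 110.0 × 1.772 = 194.8 yr.

195 yr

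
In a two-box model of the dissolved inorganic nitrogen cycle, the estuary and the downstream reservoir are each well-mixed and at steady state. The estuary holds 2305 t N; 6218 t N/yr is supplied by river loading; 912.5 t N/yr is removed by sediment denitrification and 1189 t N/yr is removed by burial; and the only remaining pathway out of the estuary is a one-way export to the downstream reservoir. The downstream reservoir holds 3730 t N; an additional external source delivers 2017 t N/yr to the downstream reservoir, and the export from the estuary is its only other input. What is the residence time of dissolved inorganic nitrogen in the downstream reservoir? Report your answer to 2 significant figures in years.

0.61 yr

Balance the estuary: ΣF_in = 6218.0 t N/yr.
Export to the downstream reservoir = ΣF_in − (912.5 + 1189) = 4116.5 t N/yr.
Total input to the downstream reservoir = 4116.5 + 2017 = 6133.5 t N/yr; at steady state this equals its total output.
τ = M / F = 3730 / 6133.5 = 0.6081 yr.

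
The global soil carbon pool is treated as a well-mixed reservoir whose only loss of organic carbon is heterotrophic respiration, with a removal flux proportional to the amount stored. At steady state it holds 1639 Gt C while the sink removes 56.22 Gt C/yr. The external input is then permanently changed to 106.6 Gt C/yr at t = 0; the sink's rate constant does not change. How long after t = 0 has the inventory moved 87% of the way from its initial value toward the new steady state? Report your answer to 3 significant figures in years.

τ = M₀/F₀ = 1639/56.22 = 29.15 yr.
The remaining gap fraction is e^(−t/τ); 87% covered ⇒ e^(−t/τ) = 0.130.
t = −τ ln(0.130) = 29.15 × 2.040 = 59.48 yr.

59.5 yr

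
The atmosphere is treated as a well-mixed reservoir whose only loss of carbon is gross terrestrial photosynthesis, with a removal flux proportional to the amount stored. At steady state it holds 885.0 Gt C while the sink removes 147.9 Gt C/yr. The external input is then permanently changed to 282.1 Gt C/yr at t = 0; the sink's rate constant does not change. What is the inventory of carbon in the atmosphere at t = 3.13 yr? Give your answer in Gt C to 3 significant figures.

1210 Gt C

τ = M₀/F₀ = 885.0/147.9 = 5.984 yr; rate constant k = 1/τ.
New steady state M_∞ = F₁/k = F₁·τ = 282.1 × 5.984 = 1688.0 Gt C.
M(t) = M_∞ + (M₀ − M_∞)·e^(−t/τ); t/τ = 3.13/5.984 = 0.5231, so e^(−t/τ) = 0.5927.
M(t) = 1688.0 − 803.0 × 0.5927 = 1212.1 Gt C.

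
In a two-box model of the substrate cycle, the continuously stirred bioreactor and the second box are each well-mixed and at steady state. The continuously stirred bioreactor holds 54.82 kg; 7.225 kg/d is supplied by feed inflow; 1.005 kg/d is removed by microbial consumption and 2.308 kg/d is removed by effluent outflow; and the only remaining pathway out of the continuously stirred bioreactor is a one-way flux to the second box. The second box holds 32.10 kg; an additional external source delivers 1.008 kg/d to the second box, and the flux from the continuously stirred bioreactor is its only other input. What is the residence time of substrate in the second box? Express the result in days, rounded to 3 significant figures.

Balance the continuously stirred bioreactor: ΣF_in = 7.2250 kg/d.
Flux to the second box = ΣF_in − (1.005 + 2.308) = 3.9120 kg/d.
Total input to the second box = 3.9120 + 1.008 = 4.9200 kg/d; at steady state this equals its total output.
τ = M / F = 32.10 / 4.9200 = 6.524 d.

6.52 d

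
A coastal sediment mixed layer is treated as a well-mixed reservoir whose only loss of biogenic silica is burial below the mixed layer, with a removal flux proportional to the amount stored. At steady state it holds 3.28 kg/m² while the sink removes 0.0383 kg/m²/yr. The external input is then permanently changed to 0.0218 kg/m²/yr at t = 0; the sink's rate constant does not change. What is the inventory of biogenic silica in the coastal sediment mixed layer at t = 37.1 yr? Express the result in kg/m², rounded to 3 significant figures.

2.78 kg/m²

τ = M₀/F₀ = 3.28/0.0383 = 85.64 yr; rate constant k = 1/τ.
New steady state M_∞ = F₁/k = F₁·τ = 0.0218 × 85.64 = 1.8669 kg/m².
M(t) = M_∞ + (M₀ − M_∞)·e^(−t/τ); t/τ = 37.1/85.64 = 0.4332, so e^(−t/τ) = 0.6484.
M(t) = 1.8669 + 1.413 × 0.6484 = 2.7832 kg/m².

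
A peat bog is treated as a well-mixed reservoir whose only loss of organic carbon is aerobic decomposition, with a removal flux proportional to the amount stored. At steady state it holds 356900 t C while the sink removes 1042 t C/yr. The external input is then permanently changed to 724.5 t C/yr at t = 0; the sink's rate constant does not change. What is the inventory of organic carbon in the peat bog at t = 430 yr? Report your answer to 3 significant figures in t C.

τ = M₀/F₀ = 356900/1042 = 342.5 yr; rate constant k = 1/τ.
New steady state M_∞ = F₁/k = F₁·τ = 724.5 × 342.5 = 248150 t C.
M(t) = M_∞ + (M₀ − M_∞)·e^(−t/τ); t/τ = 430/342.5 = 1.255, so e^(−t/τ) = 0.2850.
M(t) = 248150 + 108700 × 0.2850 = 279140 t C.

279000 t C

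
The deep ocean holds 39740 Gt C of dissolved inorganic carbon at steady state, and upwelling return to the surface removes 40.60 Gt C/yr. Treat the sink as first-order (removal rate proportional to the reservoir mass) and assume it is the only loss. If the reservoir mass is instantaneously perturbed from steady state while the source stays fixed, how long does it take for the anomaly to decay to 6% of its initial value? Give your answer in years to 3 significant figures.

2750 yr

For a linear reservoir the anomaly decays as exp(−t/τ) with τ = M/F = 39740/40.60 = 978.8 yr.
exp(−t/τ) = 0.06 ⇒ t = −τ ln(0.06) = 978.8 × 2.813 = 2754 yr.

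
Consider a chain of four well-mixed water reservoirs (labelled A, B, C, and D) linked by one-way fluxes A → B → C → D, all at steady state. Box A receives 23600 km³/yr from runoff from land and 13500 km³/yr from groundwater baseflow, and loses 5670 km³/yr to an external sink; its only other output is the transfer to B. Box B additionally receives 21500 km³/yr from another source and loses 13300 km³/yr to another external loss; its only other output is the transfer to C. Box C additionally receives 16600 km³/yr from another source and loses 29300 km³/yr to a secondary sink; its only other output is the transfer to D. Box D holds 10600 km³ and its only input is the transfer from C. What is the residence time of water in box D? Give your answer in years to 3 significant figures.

Box A: F(A→B) = (23600 + 13500) − 5670 = 31430 km³/yr.
Box B: F(B→C) = (31430 + 21500) − 13300 = 39630 km³/yr.
Box C: F(C→D) = (39630 + 16600) − 29300 = 26930 km³/yr.
Box D throughput = its input = 26930 km³/yr; τ = 10600 / 26930 = 0.3936 yr.

0.394 yr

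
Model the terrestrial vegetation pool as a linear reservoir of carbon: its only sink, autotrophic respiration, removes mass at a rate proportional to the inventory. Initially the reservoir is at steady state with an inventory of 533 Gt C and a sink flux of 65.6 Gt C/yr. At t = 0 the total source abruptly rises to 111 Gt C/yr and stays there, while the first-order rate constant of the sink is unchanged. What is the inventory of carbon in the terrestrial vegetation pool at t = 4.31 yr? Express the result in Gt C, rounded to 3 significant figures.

The sink rate constant is k = F₀/M₀ = 65.6/533 = 0.1231 yr⁻¹.
Solving dM/dt = F₁ − kM with M(0) = M₀ gives M(t) = F₁/k + (M₀ − F₁/k)·e^(−kt).
F₁/k = 111/0.1231 = 901.88 Gt C; kt = 0.1231 × 4.31 = 0.5305, e^(−kt) = 0.5883.
M(4.31) = 901.88 + (533 − 901.88) × 0.5883 = 901.88 − 217.0 = 684.85 Gt C.

685 Gt C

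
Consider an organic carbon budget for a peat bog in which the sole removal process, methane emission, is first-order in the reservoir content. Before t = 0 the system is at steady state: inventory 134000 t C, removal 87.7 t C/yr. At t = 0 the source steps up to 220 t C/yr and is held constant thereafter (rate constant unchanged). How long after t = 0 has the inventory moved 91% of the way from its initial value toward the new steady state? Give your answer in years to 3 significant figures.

3680 yr

τ = M₀/F₀ = 134000/87.7 = 1528 yr.
The remaining gap fraction is e^(−t/τ); 91% covered ⇒ e^(−t/τ) = 0.0900.
t = −τ ln(0.0900) = 1528 × 2.408 = 3679 yr.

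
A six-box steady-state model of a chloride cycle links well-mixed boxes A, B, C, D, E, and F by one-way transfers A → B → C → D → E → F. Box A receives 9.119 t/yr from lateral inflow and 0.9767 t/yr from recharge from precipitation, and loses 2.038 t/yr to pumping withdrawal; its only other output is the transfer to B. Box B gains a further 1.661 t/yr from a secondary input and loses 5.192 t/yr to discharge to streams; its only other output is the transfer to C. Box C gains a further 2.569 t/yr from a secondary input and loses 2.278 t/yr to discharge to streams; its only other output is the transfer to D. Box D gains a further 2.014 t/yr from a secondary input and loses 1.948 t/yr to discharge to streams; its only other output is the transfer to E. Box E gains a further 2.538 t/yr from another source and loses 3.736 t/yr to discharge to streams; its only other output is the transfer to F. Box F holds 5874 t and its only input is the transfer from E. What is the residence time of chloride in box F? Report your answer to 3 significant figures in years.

1590 yr

Box A: F(A→B) = (9.119 + 0.9767) − 2.038 = 8.0577 t/yr.
Box B: F(B→C) = (8.0577 + 1.661) − 5.192 = 4.5267 t/yr.
Box C: F(C→D) = (4.5267 + 2.569) − 2.278 = 4.8177 t/yr.
Box D: F(D→E) = (4.8177 + 2.014) − 1.948 = 4.8837 t/yr.
Box E: F(E→F) = (4.8837 + 2.538) − 3.736 = 3.6857 t/yr.
Box F throughput = its input = 3.6857 t/yr; τ = 5874 / 3.6857 = 1594 yr.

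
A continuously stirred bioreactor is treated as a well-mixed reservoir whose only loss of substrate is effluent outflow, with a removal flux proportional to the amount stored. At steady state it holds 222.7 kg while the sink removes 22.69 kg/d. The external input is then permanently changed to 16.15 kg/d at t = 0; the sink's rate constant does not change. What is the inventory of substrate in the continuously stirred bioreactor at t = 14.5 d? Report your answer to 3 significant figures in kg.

Residence time τ = M₀/F₀ = 9.815 d. The eventual steady state is M_∞ = M₀·(F₁/F₀) = 222.7 × 16.15/22.69 = 158.51 kg.
The anomaly ΔM(t) = M(t) − M_∞ decays as ΔM₀·e^(−t/τ) with ΔM₀ = 222.7 − 158.51 = 64.19 kg.
At t = 14.5 d, e^(−t/τ) = e^(−1.477) = 0.2282, so ΔM = 14.65 kg and M = 158.51 + 14.65 = 173.16 kg.

173 kg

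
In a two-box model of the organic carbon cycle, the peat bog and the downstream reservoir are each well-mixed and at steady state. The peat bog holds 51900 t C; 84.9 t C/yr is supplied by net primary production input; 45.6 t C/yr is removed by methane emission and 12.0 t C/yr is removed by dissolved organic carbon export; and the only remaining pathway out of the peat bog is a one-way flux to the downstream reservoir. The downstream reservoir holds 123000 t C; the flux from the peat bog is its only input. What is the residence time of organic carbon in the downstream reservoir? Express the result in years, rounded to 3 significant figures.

4510 yr

Balance the peat bog: ΣF_in = 84.900 t C/yr.
Flux to the downstream reservoir = ΣF_in − (45.6 + 12.0) = 27.300 t C/yr.
At steady state the output of the downstream reservoir equals its input, 27.300 t C/yr.
τ = M / F = 123000 / 27.300 = 4505 yr.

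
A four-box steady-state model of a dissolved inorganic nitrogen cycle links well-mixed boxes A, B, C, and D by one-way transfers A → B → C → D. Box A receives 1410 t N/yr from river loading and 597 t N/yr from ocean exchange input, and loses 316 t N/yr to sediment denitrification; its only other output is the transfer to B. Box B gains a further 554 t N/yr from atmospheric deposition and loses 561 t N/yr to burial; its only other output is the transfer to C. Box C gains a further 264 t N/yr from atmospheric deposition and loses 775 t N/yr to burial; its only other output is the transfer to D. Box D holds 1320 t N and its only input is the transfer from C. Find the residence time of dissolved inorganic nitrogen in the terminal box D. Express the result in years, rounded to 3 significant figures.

1.13 yr

Box A: F(A→B) = (1410 + 597) − 316 = 1691.0 t N/yr.
Box B: F(B→C) = (1691.0 + 554) − 561 = 1684.0 t N/yr.
Box C: F(C→D) = (1684.0 + 264) − 775 = 1173.0 t N/yr.
Box D throughput = its input = 1173.0 t N/yr; τ = 1320 / 1173.0 = 1.125 yr.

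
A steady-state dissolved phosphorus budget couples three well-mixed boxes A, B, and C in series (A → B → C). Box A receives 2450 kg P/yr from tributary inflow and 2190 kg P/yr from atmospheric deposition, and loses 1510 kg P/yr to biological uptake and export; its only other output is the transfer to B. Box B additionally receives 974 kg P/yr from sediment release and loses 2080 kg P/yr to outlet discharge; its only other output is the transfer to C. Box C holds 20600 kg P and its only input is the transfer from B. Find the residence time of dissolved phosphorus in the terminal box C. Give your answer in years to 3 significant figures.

10.2 yr

Box A: F(A→B) = (2450 + 2190) − 1510 = 3130.0 kg P/yr.
Box B: F(B→C) = (3130.0 + 974) − 2080 = 2024.0 kg P/yr.
Box C throughput = its input = 2024.0 kg P/yr; τ = 20600 / 2024.0 = 10.18 yr.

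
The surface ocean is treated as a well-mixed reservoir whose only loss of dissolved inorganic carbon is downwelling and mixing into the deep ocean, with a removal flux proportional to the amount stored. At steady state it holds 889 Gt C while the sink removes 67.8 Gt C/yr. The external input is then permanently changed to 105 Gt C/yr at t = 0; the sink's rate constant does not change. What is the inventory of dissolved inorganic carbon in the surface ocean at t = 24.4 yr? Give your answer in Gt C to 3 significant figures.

1300 Gt C

Residence time τ = M₀/F₀ = 13.11 yr. The eventual steady state is M_∞ = M₀·(F₁/F₀) = 889 × 105/67.8 = 1376.8 Gt C.
The anomaly ΔM(t) = M(t) − M_∞ decays as ΔM₀·e^(−t/τ) with ΔM₀ = 889 − 1376.8 = −487.8 Gt C.
At t = 24.4 yr, e^(−t/τ) = e^(−1.861) = 0.1555, so ΔM = −75.87 Gt C and M = 1376.8 − 75.87 = 1300.9 Gt C.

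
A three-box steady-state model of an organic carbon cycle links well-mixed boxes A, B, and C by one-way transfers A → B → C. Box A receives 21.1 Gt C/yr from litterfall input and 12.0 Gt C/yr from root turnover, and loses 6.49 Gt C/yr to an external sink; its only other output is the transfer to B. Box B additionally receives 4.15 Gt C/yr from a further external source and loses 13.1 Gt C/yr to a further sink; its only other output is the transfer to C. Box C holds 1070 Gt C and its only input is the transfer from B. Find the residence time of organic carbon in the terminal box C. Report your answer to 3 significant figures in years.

60.6 yr

Box A: F(A→B) = (21.1 + 12.0) − 6.49 = 26.610 Gt C/yr.
Box B: F(B→C) = (26.610 + 4.15) − 13.1 = 17.660 Gt C/yr.
Box C throughput = its input = 17.660 Gt C/yr; τ = 1070 / 17.660 = 60.59 yr.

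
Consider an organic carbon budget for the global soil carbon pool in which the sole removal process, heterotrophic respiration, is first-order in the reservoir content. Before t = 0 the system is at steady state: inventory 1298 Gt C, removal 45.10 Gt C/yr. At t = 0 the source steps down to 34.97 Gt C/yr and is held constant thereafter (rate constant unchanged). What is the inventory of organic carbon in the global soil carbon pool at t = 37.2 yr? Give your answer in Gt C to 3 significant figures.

τ = M₀/F₀ = 1298/45.10 = 28.78 yr; rate constant k = 1/τ.
New steady state M_∞ = F₁/k = F₁·τ = 34.97 × 28.78 = 1006.5 Gt C.
M(t) = M_∞ + (M₀ − M_∞)·e^(−t/τ); t/τ = 37.2/28.78 = 1.293, so e^(−t/τ) = 0.2746.
M(t) = 1006.5 + 291.5 × 0.2746 = 1086.5 Gt C.

1090 Gt C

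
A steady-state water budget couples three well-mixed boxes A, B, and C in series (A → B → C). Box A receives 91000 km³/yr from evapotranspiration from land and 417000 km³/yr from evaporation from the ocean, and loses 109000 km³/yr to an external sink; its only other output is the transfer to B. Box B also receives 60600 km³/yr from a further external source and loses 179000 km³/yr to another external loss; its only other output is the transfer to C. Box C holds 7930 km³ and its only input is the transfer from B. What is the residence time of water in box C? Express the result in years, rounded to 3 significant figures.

Box A: F(A→B) = (91000 + 417000) − 109000 = 399000 km³/yr.
Box B: F(B→C) = (399000 + 60600) − 179000 = 280600 km³/yr.
Box C throughput = its input = 280600 km³/yr; τ = 7930 / 280600 = 0.02826 yr.

0.0283 yr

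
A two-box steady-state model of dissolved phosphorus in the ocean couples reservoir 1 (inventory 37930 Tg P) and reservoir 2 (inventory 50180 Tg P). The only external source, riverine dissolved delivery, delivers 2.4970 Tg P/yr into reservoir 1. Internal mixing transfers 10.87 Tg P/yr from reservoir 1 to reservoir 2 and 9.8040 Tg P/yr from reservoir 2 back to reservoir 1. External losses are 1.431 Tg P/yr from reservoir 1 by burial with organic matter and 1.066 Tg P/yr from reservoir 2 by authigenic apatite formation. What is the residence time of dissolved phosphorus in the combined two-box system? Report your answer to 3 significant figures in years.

For the system as a whole, the A↔B exchange is internal and contributes nothing to the throughput; only the external sinks remove mass.
M_total = 37930 + 50180 = 88110 Tg P.
ΣF_external_out = 1.431 + 1.066 = 2.4970 Tg P/yr.
τ = M_total / ΣF_ext = 88110 / 2.4970 = 35290 yr.

35300 yr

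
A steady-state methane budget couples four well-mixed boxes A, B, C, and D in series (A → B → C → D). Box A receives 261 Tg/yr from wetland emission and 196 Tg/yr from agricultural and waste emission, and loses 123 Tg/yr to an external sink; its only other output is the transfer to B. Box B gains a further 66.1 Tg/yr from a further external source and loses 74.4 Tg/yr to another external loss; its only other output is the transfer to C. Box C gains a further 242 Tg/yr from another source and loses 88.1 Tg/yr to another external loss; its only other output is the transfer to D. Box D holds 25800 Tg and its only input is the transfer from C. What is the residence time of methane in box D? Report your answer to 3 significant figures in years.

Box A: F(A→B) = (261 + 196) − 123 = 334.00 Tg/yr.
Box B: F(B→C) = (334.00 + 66.1) − 74.4 = 325.70 Tg/yr.
Box C: F(C→D) = (325.70 + 242) − 88.1 = 479.60 Tg/yr.
Box D throughput = its input = 479.60 Tg/yr; τ = 25800 / 479.60 = 53.79 yr.

53.8 yr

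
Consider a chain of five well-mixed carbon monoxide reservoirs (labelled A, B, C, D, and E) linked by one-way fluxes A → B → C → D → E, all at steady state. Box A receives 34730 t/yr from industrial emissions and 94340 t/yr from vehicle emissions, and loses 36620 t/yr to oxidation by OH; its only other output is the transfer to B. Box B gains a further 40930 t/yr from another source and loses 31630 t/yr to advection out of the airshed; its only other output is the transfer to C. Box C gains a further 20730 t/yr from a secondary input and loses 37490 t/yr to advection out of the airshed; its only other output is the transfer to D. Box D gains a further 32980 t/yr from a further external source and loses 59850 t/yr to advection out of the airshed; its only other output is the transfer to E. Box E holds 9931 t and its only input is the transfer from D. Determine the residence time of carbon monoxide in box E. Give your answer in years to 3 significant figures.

0.171 yr

Box A: F(A→B) = (34730 + 94340) − 36620 = 92450 t/yr.
Box B: F(B→C) = (92450 + 40930) − 31630 = 101750 t/yr.
Box C: F(C→D) = (101750 + 20730) − 37490 = 84990 t/yr.
Box D: F(D→E) = (84990 + 32980) − 59850 = 58120 t/yr.
Box E throughput = its input = 58120 t/yr; τ = 9931 / 58120 = 0.1709 yr.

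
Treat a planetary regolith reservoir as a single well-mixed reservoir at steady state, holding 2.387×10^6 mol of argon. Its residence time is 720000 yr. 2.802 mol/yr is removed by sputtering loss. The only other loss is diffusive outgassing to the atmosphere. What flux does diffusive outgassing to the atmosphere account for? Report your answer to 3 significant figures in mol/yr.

0.513 mol/yr

Total removal F = M/τ = 2.387×10^6 / 720000 = 3.315 mol/yr.
Diffusive outgassing to the atmosphere = F − (2.802) = 3.315 − 2.802 = 0.5133 mol/yr.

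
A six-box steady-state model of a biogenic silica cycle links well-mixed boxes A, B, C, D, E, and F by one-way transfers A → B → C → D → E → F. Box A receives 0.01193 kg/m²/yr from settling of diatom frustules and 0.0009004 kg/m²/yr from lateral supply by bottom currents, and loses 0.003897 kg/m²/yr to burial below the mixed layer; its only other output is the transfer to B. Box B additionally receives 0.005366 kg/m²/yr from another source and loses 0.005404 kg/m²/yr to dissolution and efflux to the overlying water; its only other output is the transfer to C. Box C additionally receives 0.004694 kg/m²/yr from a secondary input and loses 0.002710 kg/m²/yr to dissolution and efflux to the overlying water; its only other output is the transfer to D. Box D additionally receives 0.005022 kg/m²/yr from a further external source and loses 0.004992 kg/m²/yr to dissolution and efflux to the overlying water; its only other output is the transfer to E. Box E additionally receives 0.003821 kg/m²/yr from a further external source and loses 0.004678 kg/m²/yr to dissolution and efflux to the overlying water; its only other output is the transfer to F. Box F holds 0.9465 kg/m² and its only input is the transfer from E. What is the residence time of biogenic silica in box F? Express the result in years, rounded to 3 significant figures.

Box A: F(A→B) = (0.01193 + 0.0009004) − 0.003897 = 0.0089334 kg/m²/yr.
Box B: F(B→C) = (0.0089334 + 0.005366) − 0.005404 = 0.0088954 kg/m²/yr.
Box C: F(C→D) = (0.0088954 + 0.004694) − 0.002710 = 0.010879 kg/m²/yr.
Box D: F(D→E) = (0.010879 + 0.005022) − 0.004992 = 0.010909 kg/m²/yr.
Box E: F(E→F) = (0.010909 + 0.003821) − 0.004678 = 0.010052 kg/m²/yr.
Box F throughput = its input = 0.010052 kg/m²/yr; τ = 0.9465 / 0.010052 = 94.16 yr.

94.2 yr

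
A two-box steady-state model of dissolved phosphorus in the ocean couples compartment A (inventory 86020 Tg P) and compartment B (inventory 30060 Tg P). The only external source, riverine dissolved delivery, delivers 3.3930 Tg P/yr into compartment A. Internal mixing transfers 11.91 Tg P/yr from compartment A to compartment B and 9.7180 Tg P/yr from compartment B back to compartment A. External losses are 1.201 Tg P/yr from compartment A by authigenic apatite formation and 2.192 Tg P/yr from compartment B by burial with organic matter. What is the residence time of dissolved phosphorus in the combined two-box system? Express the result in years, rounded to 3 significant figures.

34200 yr

Residence time in the combined system uses the total inventory and the total *external* removal — internal exchanges between the two boxes cancel.
M_total = 86020 + 30060 = 116080 Tg P.
ΣF_external_out = 1.201 + 2.192 = 3.3930 Tg P/yr.
τ = M_total / ΣF_ext = 116080 / 3.3930 = 34210 yr.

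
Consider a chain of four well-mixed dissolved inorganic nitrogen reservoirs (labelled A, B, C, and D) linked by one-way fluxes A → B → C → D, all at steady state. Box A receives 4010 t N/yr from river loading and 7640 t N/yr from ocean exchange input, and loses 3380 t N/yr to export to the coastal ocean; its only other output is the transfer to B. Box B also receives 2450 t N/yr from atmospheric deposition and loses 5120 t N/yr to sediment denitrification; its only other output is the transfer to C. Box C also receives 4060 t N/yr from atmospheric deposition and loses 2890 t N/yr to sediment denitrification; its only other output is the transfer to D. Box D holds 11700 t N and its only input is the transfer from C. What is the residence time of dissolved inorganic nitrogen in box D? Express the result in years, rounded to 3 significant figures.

1.73 yr

Box A: F(A→B) = (4010 + 7640) − 3380 = 8270.0 t N/yr.
Box B: F(B→C) = (8270.0 + 2450) − 5120 = 5600.0 t N/yr.
Box C: F(C→D) = (5600.0 + 4060) − 2890 = 6770.0 t N/yr.
Box D throughput = its input = 6770.0 t N/yr; τ = 11700 / 6770.0 = 1.728 yr.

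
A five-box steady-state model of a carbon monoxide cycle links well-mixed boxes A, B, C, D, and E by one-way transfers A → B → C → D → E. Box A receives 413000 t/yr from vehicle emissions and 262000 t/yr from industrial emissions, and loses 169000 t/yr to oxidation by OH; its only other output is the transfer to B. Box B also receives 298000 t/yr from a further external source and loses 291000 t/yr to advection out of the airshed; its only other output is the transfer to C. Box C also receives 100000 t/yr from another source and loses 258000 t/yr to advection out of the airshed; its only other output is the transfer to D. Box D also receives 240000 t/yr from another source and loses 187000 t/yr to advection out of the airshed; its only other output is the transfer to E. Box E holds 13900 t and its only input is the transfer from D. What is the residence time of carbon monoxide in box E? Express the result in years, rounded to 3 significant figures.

Box A: F(A→B) = (413000 + 262000) − 169000 = 506000 t/yr.
Box B: F(B→C) = (506000 + 298000) − 291000 = 513000 t/yr.
Box C: F(C→D) = (513000 + 100000) − 258000 = 355000 t/yr.
Box D: F(D→E) = (355000 + 240000) − 187000 = 408000 t/yr.
Box E throughput = its input = 408000 t/yr; τ = 13900 / 408000 = 0.03407 yr.

0.0341 yr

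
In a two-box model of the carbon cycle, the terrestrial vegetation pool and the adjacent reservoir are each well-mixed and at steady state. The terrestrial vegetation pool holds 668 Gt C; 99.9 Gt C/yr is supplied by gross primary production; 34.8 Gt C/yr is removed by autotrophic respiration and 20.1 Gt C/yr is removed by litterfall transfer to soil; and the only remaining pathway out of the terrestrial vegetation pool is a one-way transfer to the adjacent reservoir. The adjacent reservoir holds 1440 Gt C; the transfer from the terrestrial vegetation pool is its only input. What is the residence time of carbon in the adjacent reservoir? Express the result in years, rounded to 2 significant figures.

Balance the terrestrial vegetation pool: ΣF_in = 99.900 Gt C/yr.
Transfer to the adjacent reservoir = ΣF_in − (34.8 + 20.1) = 45.000 Gt C/yr.
At steady state the output of the adjacent reservoir equals its input, 45.000 Gt C/yr.
τ = M / F = 1440 / 45.000 = 32.00 yr.

32 yr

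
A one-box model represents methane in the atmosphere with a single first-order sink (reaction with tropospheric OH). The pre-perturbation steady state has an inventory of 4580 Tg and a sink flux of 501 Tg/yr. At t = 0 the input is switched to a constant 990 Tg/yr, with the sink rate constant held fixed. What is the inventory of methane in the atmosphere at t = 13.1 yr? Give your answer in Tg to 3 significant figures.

7980 Tg

Residence time τ = M₀/F₀ = 9.142 yr. The eventual steady state is M_∞ = M₀·(F₁/F₀) = 4580 × 990/501 = 9050.3 Tg.
The anomaly ΔM(t) = M(t) − M_∞ decays as ΔM₀·e^(−t/τ) with ΔM₀ = 4580 − 9050.3 = −4470 Tg.
At t = 13.1 yr, e^(−t/τ) = e^(−1.433) = 0.2386, so ΔM = −1067 Tg and M = 9050.3 − 1067 = 7983.7 Tg.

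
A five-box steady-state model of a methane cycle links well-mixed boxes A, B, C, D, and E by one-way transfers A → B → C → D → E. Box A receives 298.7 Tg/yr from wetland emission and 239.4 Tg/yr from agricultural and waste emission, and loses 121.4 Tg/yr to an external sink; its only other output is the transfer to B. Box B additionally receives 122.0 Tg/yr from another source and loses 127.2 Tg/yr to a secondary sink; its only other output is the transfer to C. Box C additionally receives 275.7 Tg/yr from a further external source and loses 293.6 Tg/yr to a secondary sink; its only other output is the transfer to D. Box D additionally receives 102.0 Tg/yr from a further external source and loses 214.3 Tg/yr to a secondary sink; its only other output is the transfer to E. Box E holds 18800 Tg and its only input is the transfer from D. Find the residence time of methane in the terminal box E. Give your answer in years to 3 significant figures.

66.8 yr

Box A: F(A→B) = (298.7 + 239.4) − 121.4 = 416.70 Tg/yr.
Box B: F(B→C) = (416.70 + 122.0) − 127.2 = 411.50 Tg/yr.
Box C: F(C→D) = (411.50 + 275.7) − 293.6 = 393.60 Tg/yr.
Box D: F(D→E) = (393.60 + 102.0) − 214.3 = 281.30 Tg/yr.
Box E throughput = its input = 281.30 Tg/yr; τ = 18800 / 281.30 = 66.83 yr.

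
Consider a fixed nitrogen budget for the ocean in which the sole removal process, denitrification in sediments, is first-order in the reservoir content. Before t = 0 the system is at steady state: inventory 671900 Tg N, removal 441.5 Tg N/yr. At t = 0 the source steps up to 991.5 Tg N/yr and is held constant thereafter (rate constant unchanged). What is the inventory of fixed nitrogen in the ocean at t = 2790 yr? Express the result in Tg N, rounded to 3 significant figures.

1.38×10^6 Tg N

τ = M₀/F₀ = 671900/441.5 = 1522 yr; rate constant k = 1/τ.
New steady state M_∞ = F₁/k = F₁·τ = 991.5 × 1522 = 1.5089×10^6 Tg N.
M(t) = M_∞ + (M₀ − M_∞)·e^(−t/τ); t/τ = 2790/1522 = 1.833, so e^(−t/τ) = 0.1599.
M(t) = 1.5089×10^6 − 837000 × 0.1599 = 1.3751×10^6 Tg N.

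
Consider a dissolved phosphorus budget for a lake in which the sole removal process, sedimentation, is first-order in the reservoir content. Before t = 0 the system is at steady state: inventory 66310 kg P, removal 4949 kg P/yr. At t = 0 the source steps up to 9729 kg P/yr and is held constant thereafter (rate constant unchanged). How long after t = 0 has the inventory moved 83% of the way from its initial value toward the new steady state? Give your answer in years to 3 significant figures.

τ = M₀/F₀ = 66310/4949 = 13.40 yr.
The remaining gap fraction is e^(−t/τ); 83% covered ⇒ e^(−t/τ) = 0.170.
t = −τ ln(0.170) = 13.40 × 1.772 = 23.74 yr.

23.7 yr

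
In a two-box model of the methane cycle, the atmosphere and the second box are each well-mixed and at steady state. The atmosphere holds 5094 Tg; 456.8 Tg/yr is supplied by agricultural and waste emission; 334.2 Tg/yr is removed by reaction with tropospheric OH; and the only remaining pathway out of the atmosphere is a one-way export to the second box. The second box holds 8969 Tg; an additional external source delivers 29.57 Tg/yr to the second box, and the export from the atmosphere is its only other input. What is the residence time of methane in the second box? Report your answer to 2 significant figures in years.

Balance the atmosphere: ΣF_in = 456.80 Tg/yr.
Export to the second box = ΣF_in − (334.2) = 122.60 Tg/yr.
Total input to the second box = 122.60 + 29.57 = 152.17 Tg/yr; at steady state this equals its total output.
τ = M / F = 8969 / 152.17 = 58.94 yr.

59 yr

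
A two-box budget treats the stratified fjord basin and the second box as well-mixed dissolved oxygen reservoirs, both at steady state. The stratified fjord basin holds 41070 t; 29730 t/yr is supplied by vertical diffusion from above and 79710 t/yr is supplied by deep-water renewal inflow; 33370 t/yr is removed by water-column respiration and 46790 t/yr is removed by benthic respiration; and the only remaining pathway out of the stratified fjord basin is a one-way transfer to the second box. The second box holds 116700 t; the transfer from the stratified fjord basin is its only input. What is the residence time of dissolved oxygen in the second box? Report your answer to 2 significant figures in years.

Balance the stratified fjord basin: ΣF_in = 29730 + 79710 = 109440 t/yr.
Transfer to the second box = ΣF_in − (33370 + 46790) = 29280 t/yr.
At steady state the output of the second box equals its input, 29280 t/yr.
τ = M / F = 116700 / 29280 = 3.986 yr.

4.0 yr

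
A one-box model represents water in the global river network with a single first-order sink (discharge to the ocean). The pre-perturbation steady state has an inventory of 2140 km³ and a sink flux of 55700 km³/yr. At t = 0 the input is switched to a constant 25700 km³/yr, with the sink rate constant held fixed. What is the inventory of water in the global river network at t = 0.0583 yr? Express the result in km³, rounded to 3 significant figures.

1240 km³

τ = M₀/F₀ = 2140/55700 = 0.03842 yr; rate constant k = 1/τ.
New steady state M_∞ = F₁/k = F₁·τ = 25700 × 0.03842 = 987.40 km³.
M(t) = M_∞ + (M₀ − M_∞)·e^(−t/τ); t/τ = 0.0583/0.03842 = 1.517, so e^(−t/τ) = 0.2193.
M(t) = 987.40 + 1153 × 0.2193 = 1240.1 km³.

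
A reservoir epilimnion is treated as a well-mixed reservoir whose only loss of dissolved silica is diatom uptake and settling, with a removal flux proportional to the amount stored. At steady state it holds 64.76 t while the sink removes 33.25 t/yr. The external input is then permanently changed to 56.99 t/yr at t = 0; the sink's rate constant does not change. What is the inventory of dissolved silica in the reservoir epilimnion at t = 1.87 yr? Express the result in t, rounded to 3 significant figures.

Residence time τ = M₀/F₀ = 1.948 yr. The eventual steady state is M_∞ = M₀·(F₁/F₀) = 64.76 × 56.99/33.25 = 111.00 t.
The anomaly ΔM(t) = M(t) − M_∞ decays as ΔM₀·e^(−t/τ) with ΔM₀ = 64.76 − 111.00 = −46.24 t.
At t = 1.87 yr, e^(−t/τ) = e^(−0.9601) = 0.3828, so ΔM = −17.70 t and M = 111.00 − 17.70 = 93.296 t.

93.3 t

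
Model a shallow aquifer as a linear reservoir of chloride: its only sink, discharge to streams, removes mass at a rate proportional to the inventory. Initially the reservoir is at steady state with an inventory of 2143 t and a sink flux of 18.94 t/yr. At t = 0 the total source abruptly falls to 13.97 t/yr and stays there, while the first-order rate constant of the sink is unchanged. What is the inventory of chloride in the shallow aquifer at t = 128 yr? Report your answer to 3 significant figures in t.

The sink rate constant is k = F₀/M₀ = 18.94/2143 = 0.008838 yr⁻¹.
Solving dM/dt = F₁ − kM with M(0) = M₀ gives M(t) = F₁/k + (M₀ − F₁/k)·e^(−kt).
F₁/k = 13.97/0.008838 = 1580.7 t; kt = 0.008838 × 128 = 1.131, e^(−kt) = 0.3226.
M(128) = 1580.7 + (2143 − 1580.7) × 0.3226 = 1580.7 + 181.4 = 1762.1 t.

1760 t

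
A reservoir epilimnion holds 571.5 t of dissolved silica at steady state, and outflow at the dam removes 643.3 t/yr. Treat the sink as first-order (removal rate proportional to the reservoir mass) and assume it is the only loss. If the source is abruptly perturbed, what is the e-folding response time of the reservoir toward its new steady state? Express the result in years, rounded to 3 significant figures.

0.888 yr

For a linear reservoir the response time equals the residence time τ = M/F.
τ = 571.5 / 643.3 = 0.8884 yr.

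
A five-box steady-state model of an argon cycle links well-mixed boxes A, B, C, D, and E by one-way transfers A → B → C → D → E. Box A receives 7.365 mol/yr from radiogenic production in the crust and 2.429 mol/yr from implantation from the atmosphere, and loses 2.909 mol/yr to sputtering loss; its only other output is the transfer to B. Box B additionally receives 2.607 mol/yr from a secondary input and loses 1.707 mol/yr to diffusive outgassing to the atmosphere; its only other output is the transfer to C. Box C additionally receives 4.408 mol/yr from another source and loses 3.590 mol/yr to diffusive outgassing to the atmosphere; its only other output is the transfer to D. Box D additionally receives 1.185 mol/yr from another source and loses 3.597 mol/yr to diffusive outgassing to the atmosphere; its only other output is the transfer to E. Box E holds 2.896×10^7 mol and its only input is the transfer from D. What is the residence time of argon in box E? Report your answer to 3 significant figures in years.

Box A: F(A→B) = (7.365 + 2.429) − 2.909 = 6.8850 mol/yr.
Box B: F(B→C) = (6.8850 + 2.607) − 1.707 = 7.7850 mol/yr.
Box C: F(C→D) = (7.7850 + 4.408) − 3.590 = 8.6030 mol/yr.
Box D: F(D→E) = (8.6030 + 1.185) − 3.597 = 6.1910 mol/yr.
Box E throughput = its input = 6.1910 mol/yr; τ = 2.896×10^7 / 6.1910 = 4.678×10^6 yr.

4.68×10^6 yr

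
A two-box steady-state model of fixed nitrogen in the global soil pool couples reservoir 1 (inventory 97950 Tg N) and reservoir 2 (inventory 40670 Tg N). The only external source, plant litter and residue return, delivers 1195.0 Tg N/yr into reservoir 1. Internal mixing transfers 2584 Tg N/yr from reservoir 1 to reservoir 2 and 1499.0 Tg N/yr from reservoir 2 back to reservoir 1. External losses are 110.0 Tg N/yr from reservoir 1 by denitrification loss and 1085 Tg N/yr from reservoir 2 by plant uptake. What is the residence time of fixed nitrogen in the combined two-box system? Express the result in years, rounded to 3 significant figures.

For the system as a whole, the A↔B exchange is internal and contributes nothing to the throughput; only the external sinks remove mass.
M_total = 97950 + 40670 = 138620 Tg N.
ΣF_external_out = 110.0 + 1085 = 1195.0 Tg N/yr.
τ = M_total / ΣF_ext = 138620 / 1195.0 = 116.0 yr.

116 yr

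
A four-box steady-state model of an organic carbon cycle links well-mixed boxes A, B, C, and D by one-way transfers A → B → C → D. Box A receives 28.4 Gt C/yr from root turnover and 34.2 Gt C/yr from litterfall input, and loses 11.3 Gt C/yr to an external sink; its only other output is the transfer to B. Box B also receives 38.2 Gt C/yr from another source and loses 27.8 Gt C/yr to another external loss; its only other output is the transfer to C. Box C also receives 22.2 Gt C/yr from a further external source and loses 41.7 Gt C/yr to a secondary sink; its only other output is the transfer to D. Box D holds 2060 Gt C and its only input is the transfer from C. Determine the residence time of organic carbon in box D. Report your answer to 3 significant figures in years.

48.8 yr

Box A: F(A→B) = (28.4 + 34.2) − 11.3 = 51.300 Gt C/yr.
Box B: F(B→C) = (51.300 + 38.2) − 27.8 = 61.700 Gt C/yr.
Box C: F(C→D) = (61.700 + 22.2) − 41.7 = 42.200 Gt C/yr.
Box D throughput = its input = 42.200 Gt C/yr; τ = 2060 / 42.200 = 48.82 yr.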